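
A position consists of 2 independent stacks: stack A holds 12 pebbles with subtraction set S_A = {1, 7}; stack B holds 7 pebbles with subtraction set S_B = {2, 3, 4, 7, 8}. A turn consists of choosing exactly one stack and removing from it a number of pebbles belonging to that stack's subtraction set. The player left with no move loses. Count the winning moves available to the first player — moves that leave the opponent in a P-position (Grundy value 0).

1

Stack A, S = {1, 7}:
G(0) = 0
G(1) = mex{0} = 1
G(2) = mex{1} = 0
G(3) = mex{0} = 1
G(4) = mex{1} = 0
G(5) = mex{0} = 1
G(6) = mex{1} = 0
G(7) = mex{0,0} = 1
G(8) = mex{1,1} = 0
G(9) = mex{0,0} = 1
G(10) = mex{1,1} = 0
G(11) = mex{0,0} = 1
G(12) = mex{1,1} = 0
G_A(12) = 0.
Stack B, S = {2, 3, 4, 7, 8}:
n : 0 1 2 3 4 5 6 7
G : 0 0 1 1 2 2 0 3
G_B(7) = 3.
Combined Grundy value = 0 ⊕ 3 = 3.
A winning move leaves total XOR = 0, i.e. changes one component's Grundy value g to g ⊕ X where X is the current total.
Stack A: need g' = 0⊕3 = 3. Options: 12−1→G=1, 12−7→G=1. Hits: 0.
Stack B: need g' = 3⊕3 = 0. Options: 7−2→G=2, 7−3→G=2, 7−4→G=1, 7−7→G=0. Hits: 1.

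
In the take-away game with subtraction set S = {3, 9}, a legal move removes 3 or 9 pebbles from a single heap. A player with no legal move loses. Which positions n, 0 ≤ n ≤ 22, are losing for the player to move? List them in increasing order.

G(0) = 0
G(1) = mex{} = 0
G(2) = mex{} = 0
G(3) = mex{0} = 1
G(4) = mex{0} = 1
G(5) = mex{0} = 1
G(6) = mex{1} = 0
G(7) = mex{1} = 0
G(8) = mex{1} = 0
G(9) = mex{0,0} = 1
G(10) = mex{0,0} = 1
G(11) = mex{0,0} = 1
G(12) = mex{1,1} = 0
G(13) = mex{1,1} = 0
G(14) = mex{1,1} = 0
G(15) = mex{0,0} = 1
G(16) = mex{0,0} = 1
G(17) = mex{0,0} = 1
G(18) = mex{1,1} = 0
G(19) = mex{1,1} = 0
G(20) = mex{1,1} = 0
G(21) = mex{0,0} = 1
G(22) = mex{0,0} = 1
P-positions are exactly the n with G(n) = 0.

0, 1, 2, 6, 7, 8, 12, 13, 14, 18, 19, 20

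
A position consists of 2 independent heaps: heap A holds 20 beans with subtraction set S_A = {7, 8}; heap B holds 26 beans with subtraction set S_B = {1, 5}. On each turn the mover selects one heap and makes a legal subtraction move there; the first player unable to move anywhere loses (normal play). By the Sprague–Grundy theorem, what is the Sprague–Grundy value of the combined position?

0

Heap A, S = {7, 8}:
G(0) = 0
G(1) = mex{} = 0
G(2) = mex{} = 0
G(3) = mex{} = 0
G(4) = mex{} = 0
G(5) = mex{} = 0
G(6) = mex{} = 0
G(7) = mex{0} = 1
G(8) = mex{0,0} = 1
G(9) = mex{0,0} = 1
G(10) = mex{0,0} = 1
G(11) = mex{0,0} = 1
G(12) = mex{0,0} = 1
G(13) = mex{0,0} = 1
G(14) = mex{1,0} = 2
G(15) = mex{1,1} = 0
G(16) = mex{1,1} = 0
G(17) = mex{1,1} = 0
G(18) = mex{1,1} = 0
G(19) = mex{1,1} = 0
G(20) = mex{1,1} = 0
G_A(20) = 0.
Heap B, S = {1, 5}:
n :  0  1  2  3  4  5  6  7  8  9 10 11 12 13 14 15 16 17 18 19 20 21 22 23 24 25 26
G :  0  1  0  1  0  1  0  1  0  1  0  1  0  1  0  1  0  1  0  1  0  1  0  1  0  1  0
G_B(26) = 0.
Combined Grundy value = 0 ⊕ 0 = 0.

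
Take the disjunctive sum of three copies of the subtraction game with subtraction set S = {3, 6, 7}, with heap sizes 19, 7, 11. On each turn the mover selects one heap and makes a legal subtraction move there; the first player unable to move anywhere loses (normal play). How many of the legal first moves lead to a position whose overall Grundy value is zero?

All heaps use S = {3, 6, 7}:
G(0) = 0
G(1) = mex{} = 0
G(2) = mex{} = 0
G(3) = mex{0} = 1
G(4) = mex{0} = 1
G(5) = mex{0} = 1
G(6) = mex{1,0} = 2
G(7) = mex{1,0,0} = 2
G(8) = mex{1,0,0} = 2
G(9) = mex{2,1,0} = 3
G(10) = mex{2,1,1} = 0
G(11) = mex{2,1,1} = 0
G(12) = mex{3,2,1} = 0
G(13) = mex{0,2,2} = 1
G(14) = mex{0,2,2} = 1
G(15) = mex{0,3,2} = 1
G(16) = mex{1,0,3} = 2
G(17) = mex{1,0,0} = 2
G(18) = mex{1,0,0} = 2
G(19) = mex{2,1,0} = 3
Heap A: G(19) = 3.
Heap B: G(7) = 2.
Heap C: G(11) = 0.
Combined Grundy value = 3 ⊕ 2 ⊕ 0 = 1.
A winning move leaves total XOR = 0, i.e. changes one component's Grundy value g to g ⊕ X where X is the current total.
Heap A: need g' = 3⊕1 = 2. Options: 19−3→G=2, 19−6→G=1, 19−7→G=0. Hits: 1.
Heap B: need g' = 2⊕1 = 3. Options: 7−3→G=1, 7−6→G=0, 7−7→G=0. Hits: 0.
Heap C: need g' = 0⊕1 = 1. Options: 11−3→G=2, 11−6→G=1, 11−7→G=1. Hits: 2.

3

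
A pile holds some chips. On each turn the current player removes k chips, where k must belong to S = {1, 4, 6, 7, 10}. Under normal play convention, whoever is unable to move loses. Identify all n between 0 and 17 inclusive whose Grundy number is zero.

0, 2, 5, 13, 16

G(0) = 0
G(1) = mex{0} = 1
G(2) = mex{1} = 0
G(3) = mex{0} = 1
G(4) = mex{1,0} = 2
G(5) = mex{2,1} = 0
G(6) = mex{0,0,0} = 1
G(7) = mex{1,1,1,0} = 2
G(8) = mex{2,2,0,1} = 3
G(9) = mex{3,0,1,0} = 2
G(10) = mex{2,1,2,1,0} = 3
G(11) = mex{3,2,0,2,1} = 4
G(12) = mex{4,3,1,0,0} = 2
G(13) = mex{2,2,2,1,1} = 0
G(14) = mex{0,3,3,2,2} = 1
G(15) = mex{1,4,2,3,0} = 5
G(16) = mex{5,2,3,2,1} = 0
G(17) = mex{0,0,4,3,2} = 1
P-positions are exactly the n with G(n) = 0.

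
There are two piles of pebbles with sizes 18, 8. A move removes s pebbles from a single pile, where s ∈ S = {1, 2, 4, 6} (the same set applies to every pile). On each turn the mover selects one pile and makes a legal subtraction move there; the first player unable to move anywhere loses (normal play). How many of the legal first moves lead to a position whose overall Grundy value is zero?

2

All piles use S = {1, 2, 4, 6}:
n :  0  1  2  3  4  5  6  7  8  9 10 11 12 13 14 15 16 17 18
G :  0  1  2  0  1  2  3  4  0  1  2  0  1  2  3  4  0  1  2
Pile A: G(18) = 2.
Pile B: G(8) = 0.
Combined Grundy value = 2 ⊕ 0 = 2.
A winning move leaves total XOR = 0, i.e. changes one component's Grundy value g to g ⊕ X where X is the current total.
Pile A: need g' = 2⊕2 = 0. Options: 18−1→G=1, 18−2→G=0, 18−4→G=3, 18−6→G=1. Hits: 1.
Pile B: need g' = 0⊕2 = 2. Options: 8−1→G=4, 8−2→G=3, 8−4→G=1, 8−6→G=2. Hits: 1.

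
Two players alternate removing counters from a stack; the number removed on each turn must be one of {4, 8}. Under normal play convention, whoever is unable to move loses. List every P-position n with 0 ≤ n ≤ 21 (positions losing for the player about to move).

0, 1, 2, 3, 12, 13, 14, 15

n :  0  1  2  3  4  5  6  7  8  9 10 11 12 13 14 15 16 17 18 19 20 21
G :  0  0  0  0  1  1  1  1  2  2  2  2  0  0  0  0  1  1  1  1  2  2
P-positions are exactly the n with G(n) = 0.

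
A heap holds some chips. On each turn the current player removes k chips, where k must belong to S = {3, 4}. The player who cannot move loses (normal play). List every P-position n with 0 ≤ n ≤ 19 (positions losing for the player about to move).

n :  0  1  2  3  4  5  6  7  8  9 10 11 12 13 14 15 16 17 18 19
G :  0  0  0  1  1  1  2  0  0  0  1  1  1  2  0  0  0  1  1  1
P-positions are exactly the n with G(n) = 0.

0, 1, 2, 7, 8, 9, 14, 15, 16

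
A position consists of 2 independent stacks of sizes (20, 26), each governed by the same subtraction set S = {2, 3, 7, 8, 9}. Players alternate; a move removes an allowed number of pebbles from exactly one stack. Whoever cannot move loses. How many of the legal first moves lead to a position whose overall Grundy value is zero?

All stacks use S = {2, 3, 7, 8, 9}:
G(0) = 0
G(1) = mex{} = 0
G(2) = mex{0} = 1
G(3) = mex{0,0} = 1
G(4) = mex{1,0} = 2
G(5) = mex{1,1} = 0
G(6) = mex{2,1} = 0
G(7) = mex{0,2,0} = 1
G(8) = mex{0,0,0,0} = 1
G(9) = mex{1,0,1,0,0} = 2
G(10) = mex{1,1,1,1,0} = 2
G(11) = mex{2,1,2,1,1} = 0
G(12) = mex{2,2,0,2,1} = 3
G(13) = mex{0,2,0,0,2} = 1
G(14) = mex{3,0,1,0,0} = 2
G(15) = mex{1,3,1,1,0} = 2
G(16) = mex{2,1,2,1,1} = 0
G(17) = mex{2,2,2,2,1} = 0
G(18) = mex{0,2,0,2,2} = 1
G(19) = mex{0,0,3,0,2} = 1
G(20) = mex{1,0,1,3,0} = 2
G(21) = mex{1,1,2,1,3} = 0
G(22) = mex{2,1,2,2,1} = 0
G(23) = mex{0,2,0,2,2} = 1
G(24) = mex{0,0,0,0,2} = 1
G(25) = mex{1,0,1,0,0} = 2
G(26) = mex{1,1,1,1,0} = 2
Stack A: G(20) = 2.
Stack B: G(26) = 2.
Combined Grundy value = 2 ⊕ 2 = 0.
A winning move leaves total XOR = 0, i.e. changes one component's Grundy value g to g ⊕ X where X is the current total.
Stack A: target g' = 2⊕0 = 2, but every legal move changes the Grundy value (mex property), so 0 moves.
Stack B: target g' = 2⊕0 = 2, but every legal move changes the Grundy value (mex property), so 0 moves.

0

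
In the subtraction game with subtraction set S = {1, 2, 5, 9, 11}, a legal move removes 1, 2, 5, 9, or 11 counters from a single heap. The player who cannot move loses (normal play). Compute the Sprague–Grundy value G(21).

1

G(0) = 0
G(1) = mex{0} = 1
G(2) = mex{1,0} = 2
G(3) = mex{2,1} = 0
G(4) = mex{0,2} = 1
G(5) = mex{1,0,0} = 2
G(6) = mex{2,1,1} = 0
G(7) = mex{0,2,2} = 1
G(8) = mex{1,0,0} = 2
G(9) = mex{2,1,1,0} = 3
G(10) = mex{3,2,2,1} = 0
G(11) = mex{0,3,0,2,0} = 1
G(12) = mex{1,0,1,0,1} = 2
G(13) = mex{2,1,2,1,2} = 0
G(14) = mex{0,2,3,2,0} = 1
G(15) = mex{1,0,0,0,1} = 2
G(16) = mex{2,1,1,1,2} = 0
G(17) = mex{0,2,2,2,0} = 1
G(18) = mex{1,0,0,3,1} = 2
G(19) = mex{2,1,1,0,2} = 3
G(20) = mex{3,2,2,1,3} = 0
G(21) = mex{0,3,0,2,0} = 1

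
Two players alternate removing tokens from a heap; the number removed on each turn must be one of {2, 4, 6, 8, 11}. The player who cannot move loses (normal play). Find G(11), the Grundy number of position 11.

n :  0  1  2  3  4  5  6  7  8  9 10 11
G :  0  0  1  1  2  2  3  3  4  4  0  5

5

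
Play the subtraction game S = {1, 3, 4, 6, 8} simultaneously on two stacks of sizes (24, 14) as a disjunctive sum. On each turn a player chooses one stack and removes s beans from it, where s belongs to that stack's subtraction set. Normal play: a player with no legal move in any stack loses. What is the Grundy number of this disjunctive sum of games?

1

All stacks use S = {1, 3, 4, 6, 8}:
n :  0  1  2  3  4  5  6  7  8  9 10 11 12 13 14 15 16 17 18 19 20 21 22 23 24
G :  0  1  0  1  2  3  2  0  1  0  1  2  3  2  0  1  0  1  2  3  2  0  1  0  1
Stack A: G(24) = 1.
Stack B: G(14) = 0.
Combined Grundy value = 1 ⊕ 0 = 1.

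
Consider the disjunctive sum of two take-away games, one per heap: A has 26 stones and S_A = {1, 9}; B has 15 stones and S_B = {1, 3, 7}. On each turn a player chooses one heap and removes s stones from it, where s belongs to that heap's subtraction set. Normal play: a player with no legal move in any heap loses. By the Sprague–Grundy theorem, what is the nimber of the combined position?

1

Heap A, S = {1, 9}:
n :  0  1  2  3  4  5  6  7  8  9 10 11 12 13 14 15 16 17 18 19 20 21 22 23 24 25 26
G :  0  1  0  1  0  1  0  1  0  1  0  1  0  1  0  1  0  1  0  1  0  1  0  1  0  1  0
G_A(26) = 0.
Heap B, S = {1, 3, 7}:
n :  0  1  2  3  4  5  6  7  8  9 10 11 12 13 14 15
G :  0  1  0  1  0  1  0  1  0  1  0  1  0  1  0  1
G_B(15) = 1.
Combined Grundy value = 0 ⊕ 1 = 1.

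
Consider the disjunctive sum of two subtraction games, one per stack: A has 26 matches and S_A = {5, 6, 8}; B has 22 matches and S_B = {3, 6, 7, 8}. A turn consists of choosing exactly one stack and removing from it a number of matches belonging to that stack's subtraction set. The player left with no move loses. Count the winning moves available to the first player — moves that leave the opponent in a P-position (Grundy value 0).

Stack A, S = {5, 6, 8}:
n :  0  1  2  3  4  5  6  7  8  9 10 11 12 13 14 15 16 17 18 19 20 21 22 23 24 25 26
G :  0  0  0  0  0  1  1  1  1  1  2  2  2  0  0  0  0  0  1  1  1  1  1  2  2  2  0
G_A(26) = 0.
Stack B, S = {3, 6, 7, 8}:
n :  0  1  2  3  4  5  6  7  8  9 10 11 12 13 14 15 16 17 18 19 20 21 22
G :  0  0  0  1  1  1  2  2  2  3  3  0  0  0  1  1  1  2  2  2  3  3  0
G_B(22) = 0.
Combined Grundy value = 0 ⊕ 0 = 0.
A winning move leaves total XOR = 0, i.e. changes one component's Grundy value g to g ⊕ X where X is the current total.
Stack A: target g' = 0⊕0 = 0, but every legal move changes the Grundy value (mex property), so 0 moves.
Stack B: target g' = 0⊕0 = 0, but every legal move changes the Grundy value (mex property), so 0 moves.

0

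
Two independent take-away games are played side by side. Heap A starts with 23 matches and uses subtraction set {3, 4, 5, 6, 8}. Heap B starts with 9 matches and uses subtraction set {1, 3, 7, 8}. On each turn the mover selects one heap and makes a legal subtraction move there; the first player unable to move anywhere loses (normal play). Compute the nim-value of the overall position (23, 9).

3

Heap A, S = {3, 4, 5, 6, 8}:
G(0) = 0
G(1) = mex{} = 0
G(2) = mex{} = 0
G(3) = mex{0} = 1
G(4) = mex{0,0} = 1
G(5) = mex{0,0,0} = 1
G(6) = mex{1,0,0,0} = 2
G(7) = mex{1,1,0,0} = 2
G(8) = mex{1,1,1,0,0} = 2
G(9) = mex{2,1,1,1,0} = 3
G(10) = mex{2,2,1,1,0} = 3
G(11) = mex{2,2,2,1,1} = 0
G(12) = mex{3,2,2,2,1} = 0
G(13) = mex{3,3,2,2,1} = 0
G(14) = mex{0,3,3,2,2} = 1
G(15) = mex{0,0,3,3,2} = 1
G(16) = mex{0,0,0,3,2} = 1
G(17) = mex{1,0,0,0,3} = 2
G(18) = mex{1,1,0,0,3} = 2
G(19) = mex{1,1,1,0,0} = 2
G(20) = mex{2,1,1,1,0} = 3
G(21) = mex{2,2,1,1,0} = 3
G(22) = mex{2,2,2,1,1} = 0
G(23) = mex{3,2,2,2,1} = 0
G_A(23) = 0.
Heap B, S = {1, 3, 7, 8}:
G(0) = 0
G(1) = mex{0} = 1
G(2) = mex{1} = 0
G(3) = mex{0,0} = 1
G(4) = mex{1,1} = 0
G(5) = mex{0,0} = 1
G(6) = mex{1,1} = 0
G(7) = mex{0,0,0} = 1
G(8) = mex{1,1,1,0} = 2
G(9) = mex{2,0,0,1} = 3
G_B(9) = 3.
Combined Grundy value = 0 ⊕ 3 = 3.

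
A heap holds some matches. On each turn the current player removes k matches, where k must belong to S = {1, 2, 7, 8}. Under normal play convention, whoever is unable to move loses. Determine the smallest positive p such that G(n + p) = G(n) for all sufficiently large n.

3

n :  0  1  2  3  4  5  6  7  8  9 10 11 12 13 14
G :  0  1  2  0  1  2  0  1  2  0  1  2  0  1  2
G(n+3) = G(n) holds for n = 0,…,7 (a full window of length max(S) = 8), so the sequence is purely periodic with period 3.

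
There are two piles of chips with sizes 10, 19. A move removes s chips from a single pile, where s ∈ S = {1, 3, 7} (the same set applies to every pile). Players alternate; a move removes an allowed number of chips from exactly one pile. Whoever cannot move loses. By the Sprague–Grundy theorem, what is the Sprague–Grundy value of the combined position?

All piles use S = {1, 3, 7}:
n :  0  1  2  3  4  5  6  7  8  9 10 11 12 13 14 15 16 17 18 19
G :  0  1  0  1  0  1  0  1  0  1  0  1  0  1  0  1  0  1  0  1
Pile A: G(10) = 0.
Pile B: G(19) = 1.
Combined Grundy value = 0 ⊕ 1 = 1.

1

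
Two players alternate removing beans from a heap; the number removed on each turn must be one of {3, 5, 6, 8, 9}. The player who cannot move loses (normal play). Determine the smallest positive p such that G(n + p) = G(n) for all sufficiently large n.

12

n :  0  1  2  3  4  5  6  7  8  9 10 11 12 13 14 15 16 17 18 19 20 21 22 23 24 25
G :  0  0  0  1  1  1  2  2  2  3  3  3  0  0  0  1  1  1  2  2  2  3  3  3  0  0
G(n+12) = G(n) holds for n = 0,…,8 (a full window of length max(S) = 9), so the sequence is purely periodic with period 12.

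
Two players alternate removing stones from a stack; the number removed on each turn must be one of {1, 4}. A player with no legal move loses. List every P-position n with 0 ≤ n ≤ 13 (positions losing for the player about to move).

n :  0  1  2  3  4  5  6  7  8  9 10 11 12 13
G :  0  1  0  1  2  0  1  0  1  2  0  1  0  1
P-positions are exactly the n with G(n) = 0.

0, 2, 5, 7, 10, 12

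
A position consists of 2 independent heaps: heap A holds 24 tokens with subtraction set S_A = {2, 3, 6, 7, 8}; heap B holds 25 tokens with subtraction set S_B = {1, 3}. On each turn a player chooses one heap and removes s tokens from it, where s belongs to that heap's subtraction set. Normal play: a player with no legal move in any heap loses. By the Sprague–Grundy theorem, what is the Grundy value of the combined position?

1

Heap A, S = {2, 3, 6, 7, 8}:
G(0) = 0
G(1) = mex{} = 0
G(2) = mex{0} = 1
G(3) = mex{0,0} = 1
G(4) = mex{1,0} = 2
G(5) = mex{1,1} = 0
G(6) = mex{2,1,0} = 3
G(7) = mex{0,2,0,0} = 1
G(8) = mex{3,0,1,0,0} = 2
G(9) = mex{1,3,1,1,0} = 2
G(10) = mex{2,1,2,1,1} = 0
G(11) = mex{2,2,0,2,1} = 3
G(12) = mex{0,2,3,0,2} = 1
G(13) = mex{3,0,1,3,0} = 2
G(14) = mex{1,3,2,1,3} = 0
G(15) = mex{2,1,2,2,1} = 0
G(16) = mex{0,2,0,2,2} = 1
G(17) = mex{0,0,3,0,2} = 1
G(18) = mex{1,0,1,3,0} = 2
G(19) = mex{1,1,2,1,3} = 0
G(20) = mex{2,1,0,2,1} = 3
G(21) = mex{0,2,0,0,2} = 1
G(22) = mex{3,0,1,0,0} = 2
G(23) = mex{1,3,1,1,0} = 2
G(24) = mex{2,1,2,1,1} = 0
G_A(24) = 0.
Heap B, S = {1, 3}:
n :  0  1  2  3  4  5  6  7  8  9 10 11 12 13 14 15 16 17 18 19 20 21 22 23 24 25
G :  0  1  0  1  0  1  0  1  0  1  0  1  0  1  0  1  0  1  0  1  0  1  0  1  0  1
G_B(25) = 1.
Combined Grundy value = 0 ⊕ 1 = 1.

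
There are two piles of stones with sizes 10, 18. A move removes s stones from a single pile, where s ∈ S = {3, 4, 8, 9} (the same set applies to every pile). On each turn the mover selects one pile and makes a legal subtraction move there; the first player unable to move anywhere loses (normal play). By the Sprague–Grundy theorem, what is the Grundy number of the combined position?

3

All piles use S = {3, 4, 8, 9}:
G(0) = 0
G(1) = mex{} = 0
G(2) = mex{} = 0
G(3) = mex{0} = 1
G(4) = mex{0,0} = 1
G(5) = mex{0,0} = 1
G(6) = mex{1,0} = 2
G(7) = mex{1,1} = 0
G(8) = mex{1,1,0} = 2
G(9) = mex{2,1,0,0} = 3
G(10) = mex{0,2,0,0} = 1
G(11) = mex{2,0,1,0} = 3
G(12) = mex{3,2,1,1} = 0
G(13) = mex{1,3,1,1} = 0
G(14) = mex{3,1,2,1} = 0
G(15) = mex{0,3,0,2} = 1
G(16) = mex{0,0,2,0} = 1
G(17) = mex{0,0,3,2} = 1
G(18) = mex{1,0,1,3} = 2
Pile A: G(10) = 1.
Pile B: G(18) = 2.
Combined Grundy value = 1 ⊕ 2 = 3.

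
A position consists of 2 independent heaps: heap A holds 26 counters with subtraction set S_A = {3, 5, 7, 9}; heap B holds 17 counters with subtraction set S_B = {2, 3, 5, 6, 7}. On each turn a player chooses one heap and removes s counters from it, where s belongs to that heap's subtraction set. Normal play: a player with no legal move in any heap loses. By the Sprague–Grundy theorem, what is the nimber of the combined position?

4

Heap A, S = {3, 5, 7, 9}:
n :  0  1  2  3  4  5  6  7  8  9 10 11 12 13 14 15 16 17 18 19 20 21 22 23 24 25 26
G :  0  0  0  1  1  1  2  2  2  3  3  3  0  0  0  1  1  1  2  2  2  3  3  3  0  0  0
G_A(26) = 0.
Heap B, S = {2, 3, 5, 6, 7}:
n :  0  1  2  3  4  5  6  7  8  9 10 11 12 13 14 15 16 17
G :  0  0  1  1  2  2  3  3  4  0  0  1  1  2  2  3  3  4
G_B(17) = 4.
Combined Grundy value = 0 ⊕ 4 = 4.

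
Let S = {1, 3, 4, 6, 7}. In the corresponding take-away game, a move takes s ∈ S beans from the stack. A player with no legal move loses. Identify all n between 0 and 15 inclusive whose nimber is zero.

0, 2, 10, 12

n :  0  1  2  3  4  5  6  7  8  9 10 11 12 13 14 15
G :  0  1  0  1  2  3  2  3  4  5  0  1  0  1  2  3
P-positions are exactly the n with G(n) = 0.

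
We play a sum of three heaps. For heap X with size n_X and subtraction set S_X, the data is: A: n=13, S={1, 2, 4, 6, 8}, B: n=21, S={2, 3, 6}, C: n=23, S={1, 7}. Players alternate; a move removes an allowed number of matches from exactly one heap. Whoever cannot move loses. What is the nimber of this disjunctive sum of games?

Heap A, S = {1, 2, 4, 6, 8}:
G(0) = 0
G(1) = mex{0} = 1
G(2) = mex{1,0} = 2
G(3) = mex{2,1} = 0
G(4) = mex{0,2,0} = 1
G(5) = mex{1,0,1} = 2
G(6) = mex{2,1,2,0} = 3
G(7) = mex{3,2,0,1} = 4
G(8) = mex{4,3,1,2,0} = 5
G(9) = mex{5,4,2,0,1} = 3
G(10) = mex{3,5,3,1,2} = 0
G(11) = mex{0,3,4,2,0} = 1
G(12) = mex{1,0,5,3,1} = 2
G(13) = mex{2,1,3,4,2} = 0
G_A(13) = 0.
Heap B, S = {2, 3, 6}:
G(0) = 0
G(1) = mex{} = 0
G(2) = mex{0} = 1
G(3) = mex{0,0} = 1
G(4) = mex{1,0} = 2
G(5) = mex{1,1} = 0
G(6) = mex{2,1,0} = 3
G(7) = mex{0,2,0} = 1
G(8) = mex{3,0,1} = 2
G(9) = mex{1,3,1} = 0
G(10) = mex{2,1,2} = 0
G(11) = mex{0,2,0} = 1
G(12) = mex{0,0,3} = 1
G(13) = mex{1,0,1} = 2
G(14) = mex{1,1,2} = 0
G(15) = mex{2,1,0} = 3
G(16) = mex{0,2,0} = 1
G(17) = mex{3,0,1} = 2
G(18) = mex{1,3,1} = 0
G(19) = mex{2,1,2} = 0
G(20) = mex{0,2,0} = 1
G(21) = mex{0,0,3} = 1
G_B(21) = 1.
Heap C, S = {1, 7}:
n :  0  1  2  3  4  5  6  7  8  9 10 11 12 13 14 15 16 17 18 19 20 21 22 23
G :  0  1  0  1  0  1  0  1  0  1  0  1  0  1  0  1  0  1  0  1  0  1  0  1
G_C(23) = 1.
Combined Grundy value = 0 ⊕ 1 ⊕ 1 = 0.

0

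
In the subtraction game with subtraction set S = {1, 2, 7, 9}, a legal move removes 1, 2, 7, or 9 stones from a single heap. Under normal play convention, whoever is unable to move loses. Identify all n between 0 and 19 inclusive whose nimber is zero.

0, 3, 6, 11, 14, 17

n :  0  1  2  3  4  5  6  7  8  9 10 11 12 13 14 15 16 17 18 19
G :  0  1  2  0  1  2  0  1  2  3  4  0  1  2  0  1  2  0  1  2
P-positions are exactly the n with G(n) = 0.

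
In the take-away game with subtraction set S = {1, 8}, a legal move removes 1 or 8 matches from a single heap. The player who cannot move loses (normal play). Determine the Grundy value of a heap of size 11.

0

G(0) = 0
G(1) = mex{0} = 1
G(2) = mex{1} = 0
G(3) = mex{0} = 1
G(4) = mex{1} = 0
G(5) = mex{0} = 1
G(6) = mex{1} = 0
G(7) = mex{0} = 1
G(8) = mex{1,0} = 2
G(9) = mex{2,1} = 0
G(10) = mex{0,0} = 1
G(11) = mex{1,1} = 0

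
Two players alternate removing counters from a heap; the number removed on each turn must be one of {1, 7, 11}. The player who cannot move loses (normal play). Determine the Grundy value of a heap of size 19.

n :  0  1  2  3  4  5  6  7  8  9 10 11 12 13 14 15 16 17 18 19
G :  0  1  0  1  0  1  0  1  0  1  0  1  0  1  0  1  0  1  0  1

1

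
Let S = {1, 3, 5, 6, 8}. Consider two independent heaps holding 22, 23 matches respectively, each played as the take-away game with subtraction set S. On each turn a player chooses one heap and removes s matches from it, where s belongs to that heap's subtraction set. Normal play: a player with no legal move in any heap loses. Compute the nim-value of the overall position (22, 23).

1

All heaps use S = {1, 3, 5, 6, 8}:
n :  0  1  2  3  4  5  6  7  8  9 10 11 12 13 14 15 16 17 18 19 20 21 22 23
G :  0  1  0  1  0  1  2  3  2  3  2  0  1  0  1  0  1  2  3  2  3  2  0  1
Heap A: G(22) = 0.
Heap B: G(23) = 1.
Combined Grundy value = 0 ⊕ 1 = 1.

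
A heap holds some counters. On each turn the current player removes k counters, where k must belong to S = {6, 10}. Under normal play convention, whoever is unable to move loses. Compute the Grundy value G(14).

2

n :  0  1  2  3  4  5  6  7  8  9 10 11 12 13 14
G :  0  0  0  0  0  0  1  1  1  1  1  1  2  2  2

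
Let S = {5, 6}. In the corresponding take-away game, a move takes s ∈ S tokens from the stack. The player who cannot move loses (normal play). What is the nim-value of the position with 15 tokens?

0

G(0) = 0
G(1) = mex{} = 0
G(2) = mex{} = 0
G(3) = mex{} = 0
G(4) = mex{} = 0
G(5) = mex{0} = 1
G(6) = mex{0,0} = 1
G(7) = mex{0,0} = 1
G(8) = mex{0,0} = 1
G(9) = mex{0,0} = 1
G(10) = mex{1,0} = 2
G(11) = mex{1,1} = 0
G(12) = mex{1,1} = 0
G(13) = mex{1,1} = 0
G(14) = mex{1,1} = 0
G(15) = mex{2,1} = 0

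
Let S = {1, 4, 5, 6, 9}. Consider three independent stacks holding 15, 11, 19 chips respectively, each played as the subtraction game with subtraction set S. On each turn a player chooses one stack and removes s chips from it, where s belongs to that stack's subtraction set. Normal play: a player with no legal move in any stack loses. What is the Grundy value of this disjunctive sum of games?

7

All stacks use S = {1, 4, 5, 6, 9}:
n :  0  1  2  3  4  5  6  7  8  9 10 11 12 13 14 15 16 17 18 19
G :  0  1  0  1  2  3  2  3  4  5  0  1  0  1  2  3  2  3  4  5
Stack A: G(15) = 3.
Stack B: G(11) = 1.
Stack C: G(19) = 5.
Combined Grundy value = 3 ⊕ 1 ⊕ 5 = 7.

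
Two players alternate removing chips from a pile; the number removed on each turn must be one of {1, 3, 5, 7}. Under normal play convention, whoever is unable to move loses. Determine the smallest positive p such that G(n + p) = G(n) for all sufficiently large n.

G(0) = 0
G(1) = mex{0} = 1
G(2) = mex{1} = 0
G(3) = mex{0,0} = 1
G(4) = mex{1,1} = 0
G(5) = mex{0,0,0} = 1
G(6) = mex{1,1,1} = 0
G(7) = mex{0,0,0,0} = 1
G(8) = mex{1,1,1,1} = 0
G(9) = mex{0,0,0,0} = 1
G(10) = mex{1,1,1,1} = 0
G(11) = mex{0,0,0,0} = 1
G(12) = mex{1,1,1,1} = 0
G(13) = mex{0,0,0,0} = 1
G(14) = mex{1,1,1,1} = 0
G(n+2) = G(n) holds for n = 0,…,6 (a full window of length max(S) = 7), so the sequence is purely periodic with period 2.

2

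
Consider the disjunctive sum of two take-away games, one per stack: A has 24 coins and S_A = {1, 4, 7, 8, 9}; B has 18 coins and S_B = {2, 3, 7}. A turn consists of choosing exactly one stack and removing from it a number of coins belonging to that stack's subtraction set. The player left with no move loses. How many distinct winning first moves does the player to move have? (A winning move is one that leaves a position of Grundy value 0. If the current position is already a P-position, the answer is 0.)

1

Stack A, S = {1, 4, 7, 8, 9}:
n :  0  1  2  3  4  5  6  7  8  9 10 11 12 13 14 15 16 17 18 19 20 21 22 23 24
G :  0  1  0  1  2  0  1  2  3  2  3  4  5  3  4  0  1  0  1  2  0  1  2  3  2
G_A(24) = 2.
Stack B, S = {2, 3, 7}:
n :  0  1  2  3  4  5  6  7  8  9 10 11 12 13 14 15 16 17 18
G :  0  0  1  1  2  0  0  1  1  2  0  0  1  1  2  0  0  1  1
G_B(18) = 1.
Combined Grundy value = 2 ⊕ 1 = 3.
A winning move leaves total XOR = 0, i.e. changes one component's Grundy value g to g ⊕ X where X is the current total.
Stack A: need g' = 2⊕3 = 1. Options: 24−1→G=3, 24−4→G=0, 24−7→G=0, 24−8→G=1, 24−9→G=0. Hits: 1.
Stack B: need g' = 1⊕3 = 2. Options: 18−2→G=0, 18−3→G=0, 18−7→G=0. Hits: 0.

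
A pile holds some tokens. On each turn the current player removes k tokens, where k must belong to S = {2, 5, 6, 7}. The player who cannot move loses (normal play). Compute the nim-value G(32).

2

n :  0  1  2  3  4  5  6  7  8  9 10 11 12 13 14 15 16 17 18 19 20 21 22 23 24 25 26 27 28 29 30 31 32
G :  0  0  1  1  0  2  1  3  2  2  3  3  0  0  1  1  0  2  1  3  2  2  3  3  0  0  1  1  0  2  1  3  2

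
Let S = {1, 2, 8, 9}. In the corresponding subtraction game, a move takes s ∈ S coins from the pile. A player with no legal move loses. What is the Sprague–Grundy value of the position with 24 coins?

1

G(0) = 0
G(1) = mex{0} = 1
G(2) = mex{1,0} = 2
G(3) = mex{2,1} = 0
G(4) = mex{0,2} = 1
G(5) = mex{1,0} = 2
G(6) = mex{2,1} = 0
G(7) = mex{0,2} = 1
G(8) = mex{1,0,0} = 2
G(9) = mex{2,1,1,0} = 3
G(10) = mex{3,2,2,1} = 0
G(11) = mex{0,3,0,2} = 1
G(12) = mex{1,0,1,0} = 2
G(13) = mex{2,1,2,1} = 0
G(14) = mex{0,2,0,2} = 1
G(15) = mex{1,0,1,0} = 2
G(16) = mex{2,1,2,1} = 0
G(17) = mex{0,2,3,2} = 1
G(18) = mex{1,0,0,3} = 2
G(19) = mex{2,1,1,0} = 3
G(20) = mex{3,2,2,1} = 0
G(21) = mex{0,3,0,2} = 1
G(22) = mex{1,0,1,0} = 2
G(23) = mex{2,1,2,1} = 0
G(24) = mex{0,2,0,2} = 1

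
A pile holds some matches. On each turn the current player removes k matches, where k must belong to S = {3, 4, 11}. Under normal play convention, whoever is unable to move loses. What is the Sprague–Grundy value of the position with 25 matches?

1

G(0) = 0
G(1) = mex{} = 0
G(2) = mex{} = 0
G(3) = mex{0} = 1
G(4) = mex{0,0} = 1
G(5) = mex{0,0} = 1
G(6) = mex{1,0} = 2
G(7) = mex{1,1} = 0
G(8) = mex{1,1} = 0
G(9) = mex{2,1} = 0
G(10) = mex{0,2} = 1
G(11) = mex{0,0,0} = 1
G(12) = mex{0,0,0} = 1
G(13) = mex{1,0,0} = 2
G(14) = mex{1,1,1} = 0
G(15) = mex{1,1,1} = 0
G(16) = mex{2,1,1} = 0
G(17) = mex{0,2,2} = 1
G(18) = mex{0,0,0} = 1
G(19) = mex{0,0,0} = 1
G(20) = mex{1,0,0} = 2
G(21) = mex{1,1,1} = 0
G(22) = mex{1,1,1} = 0
G(23) = mex{2,1,1} = 0
G(24) = mex{0,2,2} = 1
G(25) = mex{0,0,0} = 1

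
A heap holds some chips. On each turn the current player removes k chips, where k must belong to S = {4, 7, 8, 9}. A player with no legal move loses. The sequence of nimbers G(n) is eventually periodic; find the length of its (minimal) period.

13

n :  0  1  2  3  4  5  6  7  8  9 10 11 12 13 14 15 16 17 18 19 20 21 22 23 24 25 26 27
G :  0  0  0  0  1  1  1  1  2  2  2  2  3  0  0  0  0  1  1  1  1  2  2  2  2  3  0  0
G(n+13) = G(n) holds for n = 0,…,8 (a full window of length max(S) = 9), so the sequence is purely periodic with period 13.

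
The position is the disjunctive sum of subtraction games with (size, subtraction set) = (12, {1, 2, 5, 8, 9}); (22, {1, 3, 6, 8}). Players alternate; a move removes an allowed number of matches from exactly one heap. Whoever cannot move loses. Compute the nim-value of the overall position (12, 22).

2

Heap A, S = {1, 2, 5, 8, 9}:
n :  0  1  2  3  4  5  6  7  8  9 10 11 12
G :  0  1  2  0  1  2  0  1  2  3  0  1  2
G_A(12) = 2.
Heap B, S = {1, 3, 6, 8}:
G(0) = 0
G(1) = mex{0} = 1
G(2) = mex{1} = 0
G(3) = mex{0,0} = 1
G(4) = mex{1,1} = 0
G(5) = mex{0,0} = 1
G(6) = mex{1,1,0} = 2
G(7) = mex{2,0,1} = 3
G(8) = mex{3,1,0,0} = 2
G(9) = mex{2,2,1,1} = 0
G(10) = mex{0,3,0,0} = 1
G(11) = mex{1,2,1,1} = 0
G(12) = mex{0,0,2,0} = 1
G(13) = mex{1,1,3,1} = 0
G(14) = mex{0,0,2,2} = 1
G(15) = mex{1,1,0,3} = 2
G(16) = mex{2,0,1,2} = 3
G(17) = mex{3,1,0,0} = 2
G(18) = mex{2,2,1,1} = 0
G(19) = mex{0,3,0,0} = 1
G(20) = mex{1,2,1,1} = 0
G(21) = mex{0,0,2,0} = 1
G(22) = mex{1,1,3,1} = 0
G_B(22) = 0.
Combined Grundy value = 2 ⊕ 0 = 2.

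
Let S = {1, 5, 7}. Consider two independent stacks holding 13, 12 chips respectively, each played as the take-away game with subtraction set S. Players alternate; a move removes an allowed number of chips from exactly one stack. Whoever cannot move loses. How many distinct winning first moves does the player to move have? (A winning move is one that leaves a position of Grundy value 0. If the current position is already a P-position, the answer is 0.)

6

All stacks use S = {1, 5, 7}:
G(0) = 0
G(1) = mex{0} = 1
G(2) = mex{1} = 0
G(3) = mex{0} = 1
G(4) = mex{1} = 0
G(5) = mex{0,0} = 1
G(6) = mex{1,1} = 0
G(7) = mex{0,0,0} = 1
G(8) = mex{1,1,1} = 0
G(9) = mex{0,0,0} = 1
G(10) = mex{1,1,1} = 0
G(11) = mex{0,0,0} = 1
G(12) = mex{1,1,1} = 0
G(13) = mex{0,0,0} = 1
Stack A: G(13) = 1.
Stack B: G(12) = 0.
Combined Grundy value = 1 ⊕ 0 = 1.
A winning move leaves total XOR = 0, i.e. changes one component's Grundy value g to g ⊕ X where X is the current total.
Stack A: need g' = 1⊕1 = 0. Options: 13−1→G=0, 13−5→G=0, 13−7→G=0. Hits: 3.
Stack B: need g' = 0⊕1 = 1. Options: 12−1→G=1, 12−5→G=1, 12−7→G=1. Hits: 3.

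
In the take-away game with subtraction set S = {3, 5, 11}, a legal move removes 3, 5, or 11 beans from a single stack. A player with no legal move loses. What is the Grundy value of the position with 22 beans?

2

G(0) = 0
G(1) = mex{} = 0
G(2) = mex{} = 0
G(3) = mex{0} = 1
G(4) = mex{0} = 1
G(5) = mex{0,0} = 1
G(6) = mex{1,0} = 2
G(7) = mex{1,0} = 2
G(8) = mex{1,1} = 0
G(9) = mex{2,1} = 0
G(10) = mex{2,1} = 0
G(11) = mex{0,2,0} = 1
G(12) = mex{0,2,0} = 1
G(13) = mex{0,0,0} = 1
G(14) = mex{1,0,1} = 2
G(15) = mex{1,0,1} = 2
G(16) = mex{1,1,1} = 0
G(17) = mex{2,1,2} = 0
G(18) = mex{2,1,2} = 0
G(19) = mex{0,2,0} = 1
G(20) = mex{0,2,0} = 1
G(21) = mex{0,0,0} = 1
G(22) = mex{1,0,1} = 2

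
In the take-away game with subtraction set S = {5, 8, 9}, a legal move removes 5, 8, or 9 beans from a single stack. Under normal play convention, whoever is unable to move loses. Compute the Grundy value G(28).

0

n :  0  1  2  3  4  5  6  7  8  9 10 11 12 13 14 15 16 17 18 19 20 21 22 23 24 25 26 27 28
G :  0  0  0  0  0  1  1  1  1  1  2  2  2  2  0  0  0  0  0  1  1  1  1  1  2  2  2  2  0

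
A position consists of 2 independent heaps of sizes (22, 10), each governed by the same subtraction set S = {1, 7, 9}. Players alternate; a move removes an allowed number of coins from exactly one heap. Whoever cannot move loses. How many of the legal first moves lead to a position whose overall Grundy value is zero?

0

All heaps use S = {1, 7, 9}:
G(0) = 0
G(1) = mex{0} = 1
G(2) = mex{1} = 0
G(3) = mex{0} = 1
G(4) = mex{1} = 0
G(5) = mex{0} = 1
G(6) = mex{1} = 0
G(7) = mex{0,0} = 1
G(8) = mex{1,1} = 0
G(9) = mex{0,0,0} = 1
G(10) = mex{1,1,1} = 0
G(11) = mex{0,0,0} = 1
G(12) = mex{1,1,1} = 0
G(13) = mex{0,0,0} = 1
G(14) = mex{1,1,1} = 0
G(15) = mex{0,0,0} = 1
G(16) = mex{1,1,1} = 0
G(17) = mex{0,0,0} = 1
G(18) = mex{1,1,1} = 0
G(19) = mex{0,0,0} = 1
G(20) = mex{1,1,1} = 0
G(21) = mex{0,0,0} = 1
G(22) = mex{1,1,1} = 0
Heap A: G(22) = 0.
Heap B: G(10) = 0.
Combined Grundy value = 0 ⊕ 0 = 0.
A winning move leaves total XOR = 0, i.e. changes one component's Grundy value g to g ⊕ X where X is the current total.
Heap A: target g' = 0⊕0 = 0, but every legal move changes the Grundy value (mex property), so 0 moves.
Heap B: target g' = 0⊕0 = 0, but every legal move changes the Grundy value (mex property), so 0 moves.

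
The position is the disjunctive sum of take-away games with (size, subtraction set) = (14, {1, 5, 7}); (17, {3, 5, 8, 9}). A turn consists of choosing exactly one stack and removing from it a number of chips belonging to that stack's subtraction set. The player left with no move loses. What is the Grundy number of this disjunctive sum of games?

1

Stack A, S = {1, 5, 7}:
G(0) = 0
G(1) = mex{0} = 1
G(2) = mex{1} = 0
G(3) = mex{0} = 1
G(4) = mex{1} = 0
G(5) = mex{0,0} = 1
G(6) = mex{1,1} = 0
G(7) = mex{0,0,0} = 1
G(8) = mex{1,1,1} = 0
G(9) = mex{0,0,0} = 1
G(10) = mex{1,1,1} = 0
G(11) = mex{0,0,0} = 1
G(12) = mex{1,1,1} = 0
G(13) = mex{0,0,0} = 1
G(14) = mex{1,1,1} = 0
G_A(14) = 0.
Stack B, S = {3, 5, 8, 9}:
n :  0  1  2  3  4  5  6  7  8  9 10 11 12 13 14 15 16 17
G :  0  0  0  1  1  1  2  2  2  3  3  3  0  0  0  1  1  1
G_B(17) = 1.
Combined Grundy value = 0 ⊕ 1 = 1.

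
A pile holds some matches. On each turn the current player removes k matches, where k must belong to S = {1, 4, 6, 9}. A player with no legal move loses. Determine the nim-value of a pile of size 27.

0

n :  0  1  2  3  4  5  6  7  8  9 10 11 12 13 14 15 16 17 18 19 20 21 22 23 24 25 26 27
G :  0  1  0  1  2  0  1  0  1  2  0  1  0  1  2  0  1  0  1  2  0  1  0  1  2  0  1  0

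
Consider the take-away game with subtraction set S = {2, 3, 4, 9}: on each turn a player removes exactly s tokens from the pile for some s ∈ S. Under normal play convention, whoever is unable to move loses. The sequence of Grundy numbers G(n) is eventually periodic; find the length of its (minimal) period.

6

n :  0  1  2  3  4  5  6  7  8  9 10 11 12 13 14 15 16
G :  0  0  1  1  2  2  0  0  1  1  2  2  0  0  1  1  2
G(n+6) = G(n) holds for n = 0,…,8 (a full window of length max(S) = 9), so the sequence is purely periodic with period 6.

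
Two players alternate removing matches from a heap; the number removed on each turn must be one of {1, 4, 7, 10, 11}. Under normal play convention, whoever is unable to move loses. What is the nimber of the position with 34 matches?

0

n :  0  1  2  3  4  5  6  7  8  9 10 11 12 13 14 15 16 17 18 19 20 21 22 23 24 25 26 27 28 29 30 31 32 33 34
G :  0  1  0  1  2  0  1  2  0  1  2  3  2  3  0  1  3  0  1  3  0  1  0  1  2  3  2  4  3  2  4  3  2  3  0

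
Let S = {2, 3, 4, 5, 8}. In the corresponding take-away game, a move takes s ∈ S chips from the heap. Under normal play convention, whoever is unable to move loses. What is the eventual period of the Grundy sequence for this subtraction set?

G(0) = 0
G(1) = mex{} = 0
G(2) = mex{0} = 1
G(3) = mex{0,0} = 1
G(4) = mex{1,0,0} = 2
G(5) = mex{1,1,0,0} = 2
G(6) = mex{2,1,1,0} = 3
G(7) = mex{2,2,1,1} = 0
G(8) = mex{3,2,2,1,0} = 4
G(9) = mex{0,3,2,2,0} = 1
G(10) = mex{4,0,3,2,1} = 5
G(11) = mex{1,4,0,3,1} = 2
G(12) = mex{5,1,4,0,2} = 3
G(13) = mex{2,5,1,4,2} = 0
G(14) = mex{3,2,5,1,3} = 0
G(15) = mex{0,3,2,5,0} = 1
G(16) = mex{0,0,3,2,4} = 1
G(17) = mex{1,0,0,3,1} = 2
G(18) = mex{1,1,0,0,5} = 2
G(19) = mex{2,1,1,0,2} = 3
G(20) = mex{2,2,1,1,3} = 0
G(21) = mex{3,2,2,1,0} = 4
G(22) = mex{0,3,2,2,0} = 1
G(23) = mex{4,0,3,2,1} = 5
G(24) = mex{1,4,0,3,1} = 2
G(25) = mex{5,1,4,0,2} = 3
G(26) = mex{2,5,1,4,2} = 0
G(27) = mex{3,2,5,1,3} = 0
G(n+13) = G(n) holds for n = 0,…,7 (a full window of length max(S) = 8), so the sequence is purely periodic with period 13.

13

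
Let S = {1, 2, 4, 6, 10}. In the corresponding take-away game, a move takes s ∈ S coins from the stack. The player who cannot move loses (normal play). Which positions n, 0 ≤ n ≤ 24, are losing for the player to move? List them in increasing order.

0, 3, 8, 11, 16, 19, 24

n :  0  1  2  3  4  5  6  7  8  9 10 11 12 13 14 15 16 17 18 19 20 21 22 23 24
G :  0  1  2  0  1  2  3  4  0  1  2  0  1  2  3  4  0  1  2  0  1  2  3  4  0
P-positions are exactly the n with G(n) = 0.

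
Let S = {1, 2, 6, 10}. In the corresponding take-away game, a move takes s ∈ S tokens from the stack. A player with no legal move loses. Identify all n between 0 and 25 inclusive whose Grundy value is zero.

0, 3, 7, 11, 14, 18, 22, 25

G(0) = 0
G(1) = mex{0} = 1
G(2) = mex{1,0} = 2
G(3) = mex{2,1} = 0
G(4) = mex{0,2} = 1
G(5) = mex{1,0} = 2
G(6) = mex{2,1,0} = 3
G(7) = mex{3,2,1} = 0
G(8) = mex{0,3,2} = 1
G(9) = mex{1,0,0} = 2
G(10) = mex{2,1,1,0} = 3
G(11) = mex{3,2,2,1} = 0
G(12) = mex{0,3,3,2} = 1
G(13) = mex{1,0,0,0} = 2
G(14) = mex{2,1,1,1} = 0
G(15) = mex{0,2,2,2} = 1
G(16) = mex{1,0,3,3} = 2
G(17) = mex{2,1,0,0} = 3
G(18) = mex{3,2,1,1} = 0
G(19) = mex{0,3,2,2} = 1
G(20) = mex{1,0,0,3} = 2
G(21) = mex{2,1,1,0} = 3
G(22) = mex{3,2,2,1} = 0
G(23) = mex{0,3,3,2} = 1
G(24) = mex{1,0,0,0} = 2
G(25) = mex{2,1,1,1} = 0
P-positions are exactly the n with G(n) = 0.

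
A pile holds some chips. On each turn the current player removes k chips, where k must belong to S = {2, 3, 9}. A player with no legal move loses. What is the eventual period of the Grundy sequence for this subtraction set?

G(0) = 0
G(1) = mex{} = 0
G(2) = mex{0} = 1
G(3) = mex{0,0} = 1
G(4) = mex{1,0} = 2
G(5) = mex{1,1} = 0
G(6) = mex{2,1} = 0
G(7) = mex{0,2} = 1
G(8) = mex{0,0} = 1
G(9) = mex{1,0,0} = 2
G(10) = mex{1,1,0} = 2
G(11) = mex{2,1,1} = 0
G(12) = mex{2,2,1} = 0
G(13) = mex{0,2,2} = 1
G(14) = mex{0,0,0} = 1
G(15) = mex{1,0,0} = 2
G(16) = mex{1,1,1} = 0
G(17) = mex{2,1,1} = 0
G(18) = mex{0,2,2} = 1
G(19) = mex{0,0,2} = 1
G(20) = mex{1,0,0} = 2
G(21) = mex{1,1,0} = 2
G(22) = mex{2,1,1} = 0
G(23) = mex{2,2,1} = 0
G(n+11) = G(n) holds for n = 0,…,8 (a full window of length max(S) = 9), so the sequence is purely periodic with period 11.

11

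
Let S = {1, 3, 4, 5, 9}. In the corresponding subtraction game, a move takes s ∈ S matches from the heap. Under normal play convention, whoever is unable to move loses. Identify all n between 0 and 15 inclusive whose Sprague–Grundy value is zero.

0, 2, 8, 10

G(0) = 0
G(1) = mex{0} = 1
G(2) = mex{1} = 0
G(3) = mex{0,0} = 1
G(4) = mex{1,1,0} = 2
G(5) = mex{2,0,1,0} = 3
G(6) = mex{3,1,0,1} = 2
G(7) = mex{2,2,1,0} = 3
G(8) = mex{3,3,2,1} = 0
G(9) = mex{0,2,3,2,0} = 1
G(10) = mex{1,3,2,3,1} = 0
G(11) = mex{0,0,3,2,0} = 1
G(12) = mex{1,1,0,3,1} = 2
G(13) = mex{2,0,1,0,2} = 3
G(14) = mex{3,1,0,1,3} = 2
G(15) = mex{2,2,1,0,2} = 3
P-positions are exactly the n with G(n) = 0.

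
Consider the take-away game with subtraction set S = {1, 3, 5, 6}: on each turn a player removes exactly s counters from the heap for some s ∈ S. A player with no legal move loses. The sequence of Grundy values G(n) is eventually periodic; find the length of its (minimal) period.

11

n :  0  1  2  3  4  5  6  7  8  9 10 11 12 13 14 15 16 17 18 19 20 21 22 23
G :  0  1  0  1  0  1  2  3  2  3  2  0  1  0  1  0  1  2  3  2  3  2  0  1
G(n+11) = G(n) holds for n = 0,…,5 (a full window of length max(S) = 6), so the sequence is purely periodic with period 11.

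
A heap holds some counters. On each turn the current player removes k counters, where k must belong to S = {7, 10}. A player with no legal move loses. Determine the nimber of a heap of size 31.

n :  0  1  2  3  4  5  6  7  8  9 10 11 12 13 14 15 16 17 18 19 20 21 22 23 24 25 26 27 28 29 30 31
G :  0  0  0  0  0  0  0  1  1  1  1  1  1  1  2  2  2  0  0  0  0  0  0  0  1  1  1  1  1  1  1  2

2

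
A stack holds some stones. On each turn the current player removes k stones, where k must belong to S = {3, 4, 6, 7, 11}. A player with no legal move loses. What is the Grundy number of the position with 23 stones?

n :  0  1  2  3  4  5  6  7  8  9 10 11 12 13 14 15 16 17 18 19 20 21 22 23
G :  0  0  0  1  1  1  2  2  2  3  0  3  4  1  4  0  2  5  1  3  0  2  4  1

1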